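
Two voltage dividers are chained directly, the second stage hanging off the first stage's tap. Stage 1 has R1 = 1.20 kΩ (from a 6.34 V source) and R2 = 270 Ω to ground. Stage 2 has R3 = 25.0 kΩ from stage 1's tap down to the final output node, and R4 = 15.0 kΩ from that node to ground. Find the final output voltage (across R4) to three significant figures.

Stage 2 presents R3+R4 = 40000 Ω as a load on stage 1's tap.
Stage 1's lower leg becomes R2‖(R3+R4) = 268.2 Ω, so V_mid = 6.34 × 268.2/1468 = 1.158 V.
Stage 2 is itself unloaded: V_out = V_mid × R4/(R3+R4) = 1.158 × 15000/40000 = 0.434 V.

V_out ≈ 0.434 V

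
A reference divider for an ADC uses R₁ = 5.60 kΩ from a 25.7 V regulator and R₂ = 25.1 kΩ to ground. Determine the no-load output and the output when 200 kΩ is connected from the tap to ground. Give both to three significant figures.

Unloaded: 21.0 V; loaded: 20.5 V

Open-circuit: V = 25.7 × 25.1/(5.60 + 25.1) = 21.0 V.
With the load, R₂ becomes R₂‖R_L = 22.30 kΩ, so V = 25.7 × 22.30/27.90 = 20.5 V.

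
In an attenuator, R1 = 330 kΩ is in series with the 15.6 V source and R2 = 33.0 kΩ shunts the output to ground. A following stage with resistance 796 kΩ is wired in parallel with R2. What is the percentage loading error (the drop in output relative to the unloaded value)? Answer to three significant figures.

3.63 %

The divider's output (Thévenin) resistance is R1‖R2 = 30.00 kΩ.
Fractional drop under load = R_th/(R_th + R_L) = 30.00 / (30.00 + 796) = 0.03632.
So the output falls by 3.63 %.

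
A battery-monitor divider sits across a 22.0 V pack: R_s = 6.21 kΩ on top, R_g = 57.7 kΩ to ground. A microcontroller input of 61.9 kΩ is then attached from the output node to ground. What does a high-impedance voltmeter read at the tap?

The load sits in parallel with R_g: R_g‖R_L = (57.7 × 61.9) / (57.7 + 61.9) = 29.86 kΩ.
V_out = 22.0 × 29.86 / (6.21 + 29.86) = 22.0 × 29.86/36.07 = 18.2 V.

V_out ≈ 18.2 V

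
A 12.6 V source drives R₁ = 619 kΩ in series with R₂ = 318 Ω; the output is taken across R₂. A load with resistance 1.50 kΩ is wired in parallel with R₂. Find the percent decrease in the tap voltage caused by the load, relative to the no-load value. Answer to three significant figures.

The divider's output (Thévenin) resistance is R₁‖R₂ = 317.8 Ω.
Fractional drop under load = R_th/(R_th + R_L) = 317.8 / (317.8 + 1500) = 0.1748.
So the output falls by 17.5 %.

17.5 %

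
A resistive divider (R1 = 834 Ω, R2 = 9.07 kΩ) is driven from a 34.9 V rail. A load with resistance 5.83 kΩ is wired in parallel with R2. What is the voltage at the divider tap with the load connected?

V_out ≈ 28.3 V

The load sits in parallel with R2: R2‖R_L = (9070 × 5830) / (9070 + 5830) = 3549 Ω.
V_out = 34.9 × 3549 / (834 + 3549) = 34.9 × 3549/4383 = 28.3 V.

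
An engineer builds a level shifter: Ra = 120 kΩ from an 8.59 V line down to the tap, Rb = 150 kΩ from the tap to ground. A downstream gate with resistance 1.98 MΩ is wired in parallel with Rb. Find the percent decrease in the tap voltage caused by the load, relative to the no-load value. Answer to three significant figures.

3.26 %

The divider's output (Thévenin) resistance is Ra‖Rb = 66.67 kΩ.
Fractional drop under load = R_th/(R_th + R_L) = 66.67 / (66.67 + 1980) = 0.03257.
So the output falls by 3.26 %.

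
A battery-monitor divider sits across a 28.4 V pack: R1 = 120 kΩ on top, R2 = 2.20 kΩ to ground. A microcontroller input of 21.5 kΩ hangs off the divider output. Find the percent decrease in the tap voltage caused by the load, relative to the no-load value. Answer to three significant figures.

9.13 %

Unloaded V = 28.4 × 2.20/122.2 = 0.51129 V.
Loaded: R2‖R_L = 1.996 kΩ, giving V = 28.4 × 1.996/122.0 = 0.46461 V.
Drop = (0.51129 − 0.46461) / 0.51129 = 9.13 %.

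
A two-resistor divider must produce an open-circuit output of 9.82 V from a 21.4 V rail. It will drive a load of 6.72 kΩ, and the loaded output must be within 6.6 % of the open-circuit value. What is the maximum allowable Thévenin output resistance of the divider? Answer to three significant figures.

Loading drop = R_th/(R_th + R_L) ≤ 0.0660, so R_th ≤ R_L · ε/(1−ε) = 6.72 kΩ × 0.0660/0.9340 = 475 Ω.

R_th ≤ 475 Ω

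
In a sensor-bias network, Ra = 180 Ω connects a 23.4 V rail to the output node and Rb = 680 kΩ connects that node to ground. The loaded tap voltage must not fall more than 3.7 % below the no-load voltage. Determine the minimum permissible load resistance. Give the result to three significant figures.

R_L(min) ≈ 4.68 kΩ

Output resistance R_th = Ra‖Rb = (180 × 680000)/680200 = 180.0 Ω.
The fractional drop is R_th/(R_th + R_L); requiring this ≤ 0.0370 gives R_L ≥ R_th(1/0.0370 − 1) = 180.0 × 26.03 = 4.68 kΩ.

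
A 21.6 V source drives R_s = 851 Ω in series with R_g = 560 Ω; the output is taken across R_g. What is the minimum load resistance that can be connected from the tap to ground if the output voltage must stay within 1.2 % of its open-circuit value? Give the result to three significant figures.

R_L(min) ≈ 27.8 kΩ

Output resistance R_th = R_s‖R_g = (851 × 560)/1411 = 337.7 Ω.
The fractional drop is R_th/(R_th + R_L); requiring this ≤ 0.0120 gives R_L ≥ R_th(1/0.0120 − 1) = 337.7 × 82.33 = 27.8 kΩ.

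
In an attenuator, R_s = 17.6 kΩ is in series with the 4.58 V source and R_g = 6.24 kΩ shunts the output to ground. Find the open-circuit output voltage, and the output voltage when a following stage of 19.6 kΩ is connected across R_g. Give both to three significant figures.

Open-circuit: V = 4.58 × 6.24/(17.6 + 6.24) = 1.20 V.
With the load, R_g becomes R_g‖R_L = 4.733 kΩ, so V = 4.58 × 4.733/22.33 = 0.971 V.

Unloaded: 1.20 V; loaded: 0.971 V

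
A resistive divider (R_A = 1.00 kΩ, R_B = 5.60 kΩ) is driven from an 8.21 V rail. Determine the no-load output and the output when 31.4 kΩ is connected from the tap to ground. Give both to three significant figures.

Open-circuit: V = 8.21 × 5.60/(1.00 + 5.60) = 6.97 V.
With the load, R_B becomes R_B‖R_L = 4.752 kΩ, so V = 8.21 × 4.752/5.752 = 6.78 V.

Unloaded: 6.97 V; loaded: 6.78 V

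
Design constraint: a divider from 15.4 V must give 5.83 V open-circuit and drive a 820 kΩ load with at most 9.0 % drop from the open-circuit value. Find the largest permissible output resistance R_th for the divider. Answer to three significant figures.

R_th ≤ 81.1 kΩ

Loading drop = R_th/(R_th + R_L) ≤ 0.0900, so R_th ≤ R_L · ε/(1−ε) = 820 kΩ × 0.0900/0.9100 = 81.1 kΩ.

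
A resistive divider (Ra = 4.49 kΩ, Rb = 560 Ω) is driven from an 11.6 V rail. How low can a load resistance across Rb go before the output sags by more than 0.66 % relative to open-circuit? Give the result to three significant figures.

Output resistance R_th = Ra‖Rb = (4490 × 560)/5050 = 497.9 Ω.
The fractional drop is R_th/(R_th + R_L); requiring this ≤ 0.00660 gives R_L ≥ R_th(1/0.00660 − 1) = 497.9 × 150.5 = 74.9 kΩ.

R_L(min) ≈ 74.9 kΩ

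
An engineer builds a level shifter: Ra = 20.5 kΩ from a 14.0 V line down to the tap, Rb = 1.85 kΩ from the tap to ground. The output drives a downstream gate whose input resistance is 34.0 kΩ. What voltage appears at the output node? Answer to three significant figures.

The load sits in parallel with Rb: Rb‖R_L = (1.85 × 34.0) / (1.85 + 34.0) = 1.755 kΩ.
V_out = 14.0 × 1.755 / (20.5 + 1.755) = 14.0 × 1.755/22.25 = 1.10 V.

V_out ≈ 1.10 V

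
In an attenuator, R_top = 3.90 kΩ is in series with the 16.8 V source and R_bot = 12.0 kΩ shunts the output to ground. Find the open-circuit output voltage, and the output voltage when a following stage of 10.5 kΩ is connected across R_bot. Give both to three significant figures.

Open-circuit: V = 16.8 × 12.0/(3.90 + 12.0) = 12.7 V.
With the load, R_bot becomes R_bot‖R_L = 5.600 kΩ, so V = 16.8 × 5.600/9.500 = 9.90 V.

Unloaded: 12.7 V; loaded: 9.90 V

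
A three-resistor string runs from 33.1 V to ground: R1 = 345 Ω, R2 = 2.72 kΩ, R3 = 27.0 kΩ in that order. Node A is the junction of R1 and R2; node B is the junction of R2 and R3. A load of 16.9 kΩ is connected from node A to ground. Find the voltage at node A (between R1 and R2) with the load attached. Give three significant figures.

V ≈ 32.1 V

Below node A the series string R2+R3 = 29720 Ω sits in parallel with the 16900 Ω load: 10770 Ω.
V_A = 33.1 × 10770/(345 + 10770) = 32.1 V.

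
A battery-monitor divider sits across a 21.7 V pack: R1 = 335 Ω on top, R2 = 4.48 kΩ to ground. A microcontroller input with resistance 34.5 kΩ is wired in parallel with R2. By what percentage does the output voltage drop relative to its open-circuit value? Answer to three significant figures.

0.895 %

The divider's output (Thévenin) resistance is R1‖R2 = 311.7 Ω.
Fractional drop under load = R_th/(R_th + R_L) = 311.7 / (311.7 + 34500) = 0.008954.
So the output falls by 0.895 %.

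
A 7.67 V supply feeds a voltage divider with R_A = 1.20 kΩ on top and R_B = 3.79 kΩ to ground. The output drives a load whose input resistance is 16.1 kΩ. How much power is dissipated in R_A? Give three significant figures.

Total resistance from the source is R_A + (R_B‖R_L) = 4.268 kΩ, so I = 7.67/4.268 kΩ = 1.797 mA.
P = I²·R_A = (1.797 mA)² × 1.20 kΩ = 3.88 mW.

P ≈ 3.88 mW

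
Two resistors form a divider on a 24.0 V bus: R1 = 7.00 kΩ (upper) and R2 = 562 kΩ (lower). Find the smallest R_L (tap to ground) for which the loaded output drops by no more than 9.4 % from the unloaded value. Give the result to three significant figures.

Output resistance R_th = R1‖R2 = (7.00 × 562)/569.0 = 6.914 kΩ.
The fractional drop is R_th/(R_th + R_L); requiring this ≤ 0.0940 gives R_L ≥ R_th(1/0.0940 − 1) = 6.914 × 9.638 = 66.6 kΩ.

R_L(min) ≈ 66.6 kΩ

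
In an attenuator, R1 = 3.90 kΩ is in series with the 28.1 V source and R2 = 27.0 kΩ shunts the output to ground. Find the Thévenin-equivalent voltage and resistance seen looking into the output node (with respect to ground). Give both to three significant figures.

V_th = 24.6 V, R_th = 3.41 kΩ

V_th is the open-circuit tap voltage: 28.1 × 27.0/(3.90 + 27.0) = 24.6 V.
With the supply zeroed, R1 and R2 appear in parallel from the tap: R_th = R1‖R2 = (3.90 × 27.0)/30.90 = 3.41 kΩ.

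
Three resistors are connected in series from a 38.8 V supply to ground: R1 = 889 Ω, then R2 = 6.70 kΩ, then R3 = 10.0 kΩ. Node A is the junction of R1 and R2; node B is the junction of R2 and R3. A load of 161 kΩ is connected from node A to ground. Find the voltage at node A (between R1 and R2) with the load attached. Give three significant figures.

Below node A the series string R2+R3 = 16700 Ω sits in parallel with the 161000 Ω load: 15130 Ω.
V_A = 38.8 × 15130/(889 + 15130) = 36.6 V.

V ≈ 36.6 V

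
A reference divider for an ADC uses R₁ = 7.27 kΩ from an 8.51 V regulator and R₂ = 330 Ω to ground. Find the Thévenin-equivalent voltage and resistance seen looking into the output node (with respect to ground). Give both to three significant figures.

V_th = 0.370 V, R_th = 316 Ω

V_th is the open-circuit tap voltage: 8.51 × 330/(7270 + 330) = 0.370 V.
With the supply zeroed, R₁ and R₂ appear in parallel from the tap: R_th = R₁‖R₂ = (7270 × 330)/7600 = 316 Ω.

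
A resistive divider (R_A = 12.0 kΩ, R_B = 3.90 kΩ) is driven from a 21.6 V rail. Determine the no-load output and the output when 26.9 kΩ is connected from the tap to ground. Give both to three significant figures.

Unloaded: 5.30 V; loaded: 4.78 V

Open-circuit: V = 21.6 × 3.90/(12.0 + 3.90) = 5.30 V.
With the load, R_B becomes R_B‖R_L = 3.406 kΩ, so V = 21.6 × 3.406/15.41 = 4.78 V.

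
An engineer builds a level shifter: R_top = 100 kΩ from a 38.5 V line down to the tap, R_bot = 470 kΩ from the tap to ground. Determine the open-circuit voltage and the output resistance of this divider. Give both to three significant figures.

V_th is the open-circuit tap voltage: 38.5 × 470/(100 + 470) = 31.7 V.
With the supply zeroed, R_top and R_bot appear in parallel from the tap: R_th = R_top‖R_bot = (100 × 470)/570.0 = 82.5 kΩ.

V_th = 31.7 V, R_th = 82.5 kΩ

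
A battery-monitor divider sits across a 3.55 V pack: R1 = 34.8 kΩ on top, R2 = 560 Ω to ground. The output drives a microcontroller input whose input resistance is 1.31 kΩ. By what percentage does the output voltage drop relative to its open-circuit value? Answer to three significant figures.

29.6 %

Unloaded V = 3.55 × 560/35360 = 0.05622 V.
Loaded: R2‖R_L = 392.3 Ω, giving V = 3.55 × 392.3/35190 = 0.03957 V.
Drop = (0.05622 − 0.03957) / 0.05622 = 29.6 %.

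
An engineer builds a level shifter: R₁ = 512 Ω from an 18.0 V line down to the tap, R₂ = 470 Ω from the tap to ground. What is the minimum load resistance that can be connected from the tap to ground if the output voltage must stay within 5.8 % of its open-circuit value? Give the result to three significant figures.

R_L(min) ≈ 3.98 kΩ

Output resistance R_th = R₁‖R₂ = (512 × 470)/982.0 = 245.1 Ω.
The fractional drop is R_th/(R_th + R_L); requiring this ≤ 0.0580 gives R_L ≥ R_th(1/0.0580 − 1) = 245.1 × 16.24 = 3.98 kΩ.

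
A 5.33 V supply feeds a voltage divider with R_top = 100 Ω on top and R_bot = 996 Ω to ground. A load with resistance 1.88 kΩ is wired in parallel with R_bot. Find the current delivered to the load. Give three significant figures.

R_bot‖R_L = 651.1 Ω; V_out = 5.33 × 651.1/751.1 = 4.620 V.
I_L = V_out / R_L = 4.620 / 1.88 kΩ = 2.46 mA.

I_L ≈ 2.46 mA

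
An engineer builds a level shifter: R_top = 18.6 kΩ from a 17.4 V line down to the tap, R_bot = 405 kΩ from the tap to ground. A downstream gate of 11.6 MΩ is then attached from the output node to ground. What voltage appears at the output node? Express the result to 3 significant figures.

The load sits in parallel with R_bot: R_bot‖R_L = (405 × 11600) / (405 + 11600) = 391.3 kΩ.
V_out = 17.4 × 391.3 / (18.6 + 391.3) = 17.4 × 391.3/409.9 = 16.6 V.

V_out ≈ 16.6 V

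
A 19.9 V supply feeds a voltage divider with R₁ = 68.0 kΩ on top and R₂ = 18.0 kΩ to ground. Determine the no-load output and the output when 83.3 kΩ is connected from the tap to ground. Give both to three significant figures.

Open-circuit: V = 19.9 × 18.0/(68.0 + 18.0) = 4.17 V.
With the load, R₂ becomes R₂‖R_L = 14.80 kΩ, so V = 19.9 × 14.80/82.80 = 3.56 V.

Unloaded: 4.17 V; loaded: 3.56 V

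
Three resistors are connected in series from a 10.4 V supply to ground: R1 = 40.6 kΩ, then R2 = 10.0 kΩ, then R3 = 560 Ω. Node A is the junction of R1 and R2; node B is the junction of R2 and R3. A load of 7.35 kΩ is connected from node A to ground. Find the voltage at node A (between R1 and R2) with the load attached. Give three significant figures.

V ≈ 1.00 V

Below node A the series string R2+R3 = 10560 Ω sits in parallel with the 7350 Ω load: 4334 Ω.
V_A = 10.4 × 4334/(40600 + 4334) = 1.00 V.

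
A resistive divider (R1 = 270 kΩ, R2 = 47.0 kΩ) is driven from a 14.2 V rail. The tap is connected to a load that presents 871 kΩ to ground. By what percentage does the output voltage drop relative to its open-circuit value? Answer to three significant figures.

The divider's output (Thévenin) resistance is R1‖R2 = 40.03 kΩ.
Fractional drop under load = R_th/(R_th + R_L) = 40.03 / (40.03 + 871) = 0.04394.
So the output falls by 4.39 %.

4.39 %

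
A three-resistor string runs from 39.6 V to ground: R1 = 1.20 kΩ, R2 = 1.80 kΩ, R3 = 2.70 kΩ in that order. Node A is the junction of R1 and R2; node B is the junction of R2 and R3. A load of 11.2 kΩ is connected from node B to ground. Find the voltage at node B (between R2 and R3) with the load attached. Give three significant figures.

At node B, R3 is in parallel with the load: R3‖R_L = 2.176 kΩ.
Below node A the resistance is R2 + (R3‖R_L) = 3.976 kΩ, so V_A = 39.6 × 3.976/5.176 = 30.42 V.
Then V_B = V_A × (R3‖R_L)/(R2 + R3‖R_L) = 30.42 × 2.176/3.976 = 16.6 V.

V ≈ 16.6 V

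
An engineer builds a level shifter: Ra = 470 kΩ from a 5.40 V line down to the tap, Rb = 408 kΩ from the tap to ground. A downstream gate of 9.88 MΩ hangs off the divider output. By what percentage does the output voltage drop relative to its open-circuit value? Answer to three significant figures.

2.16 %

The divider's output (Thévenin) resistance is Ra‖Rb = 218.4 kΩ.
Fractional drop under load = R_th/(R_th + R_L) = 218.4 / (218.4 + 9880) = 0.02163.
So the output falls by 2.16 %.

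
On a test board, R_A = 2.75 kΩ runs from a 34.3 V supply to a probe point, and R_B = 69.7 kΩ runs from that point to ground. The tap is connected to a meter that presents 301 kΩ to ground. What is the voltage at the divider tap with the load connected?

V_out ≈ 32.7 V

The load sits in parallel with R_B: R_B‖R_L = (69.7 × 301) / (69.7 + 301) = 56.59 kΩ.
V_out = 34.3 × 56.59 / (2.75 + 56.59) = 34.3 × 56.59/59.34 = 32.7 V.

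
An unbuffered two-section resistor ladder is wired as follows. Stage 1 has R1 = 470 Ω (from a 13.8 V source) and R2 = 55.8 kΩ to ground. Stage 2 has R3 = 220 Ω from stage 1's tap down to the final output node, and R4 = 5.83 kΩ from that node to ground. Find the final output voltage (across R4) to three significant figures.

V_out ≈ 12.2 V

Stage 2 presents R3+R4 = 6050 Ω as a load on stage 1's tap.
Stage 1's lower leg becomes R2‖(R3+R4) = 5458 Ω, so V_mid = 13.8 × 5458/5928 = 12.71 V.
Stage 2 is itself unloaded: V_out = V_mid × R4/(R3+R4) = 12.71 × 5830/6050 = 12.2 V.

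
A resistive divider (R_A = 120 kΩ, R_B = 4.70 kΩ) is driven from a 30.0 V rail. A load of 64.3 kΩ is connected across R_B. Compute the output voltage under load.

V_out ≈ 1.06 V

The load sits in parallel with R_B: R_B‖R_L = (4.70 × 64.3) / (4.70 + 64.3) = 4.380 kΩ.
V_out = 30.0 × 4.380 / (120 + 4.380) = 30.0 × 4.380/124.4 = 1.06 V.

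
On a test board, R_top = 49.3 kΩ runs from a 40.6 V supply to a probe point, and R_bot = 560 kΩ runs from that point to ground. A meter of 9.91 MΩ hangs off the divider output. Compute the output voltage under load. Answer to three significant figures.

The load sits in parallel with R_bot: R_bot‖R_L = (560 × 9910) / (560 + 9910) = 530.0 kΩ.
V_out = 40.6 × 530.0 / (49.3 + 530.0) = 40.6 × 530.0/579.3 = 37.1 V.

V_out ≈ 37.1 V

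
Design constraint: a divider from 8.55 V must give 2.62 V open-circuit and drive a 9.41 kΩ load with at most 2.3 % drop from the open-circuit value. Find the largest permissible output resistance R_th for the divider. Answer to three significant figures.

Loading drop = R_th/(R_th + R_L) ≤ 0.0230, so R_th ≤ R_L · ε/(1−ε) = 9.41 kΩ × 0.0230/0.9770 = 222 Ω.

R_th ≤ 222 Ω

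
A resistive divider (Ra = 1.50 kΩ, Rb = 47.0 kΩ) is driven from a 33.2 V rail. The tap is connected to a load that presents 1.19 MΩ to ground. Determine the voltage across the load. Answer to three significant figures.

The load sits in parallel with Rb: Rb‖R_L = (47.0 × 1190) / (47.0 + 1190) = 45.21 kΩ.
V_out = 33.2 × 45.21 / (1.50 + 45.21) = 33.2 × 45.21/46.71 = 32.1 V.
(Unloaded it would have been 32.2 V.)

V_out ≈ 32.1 V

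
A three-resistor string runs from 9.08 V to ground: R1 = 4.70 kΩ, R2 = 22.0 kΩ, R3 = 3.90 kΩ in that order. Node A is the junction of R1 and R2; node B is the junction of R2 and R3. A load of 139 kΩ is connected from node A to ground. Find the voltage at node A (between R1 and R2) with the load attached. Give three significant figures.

Below node A the series string R2+R3 = 25.90 kΩ sits in parallel with the 139 kΩ load: 21.83 kΩ.
V_A = 9.08 × 21.83/(4.70 + 21.83) = 7.47 V.

V ≈ 7.47 V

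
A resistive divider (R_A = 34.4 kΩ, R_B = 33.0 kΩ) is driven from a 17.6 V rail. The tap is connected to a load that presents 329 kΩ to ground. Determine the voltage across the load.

The load sits in parallel with R_B: R_B‖R_L = (33.0 × 329) / (33.0 + 329) = 29.99 kΩ.
V_out = 17.6 × 29.99 / (34.4 + 29.99) = 17.6 × 29.99/64.39 = 8.20 V.

V_out ≈ 8.20 V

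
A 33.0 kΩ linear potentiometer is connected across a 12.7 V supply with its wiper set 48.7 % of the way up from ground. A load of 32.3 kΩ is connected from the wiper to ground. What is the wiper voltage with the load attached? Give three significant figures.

The wiper splits the pot into (1−α)R = 16.93 kΩ above and αR = 16.07 kΩ below.
Lower section ‖ load = 10.73 kΩ.
V_wiper = 12.7 × 10.73/(16.93 + 10.73) = 4.93 V.

V ≈ 4.93 V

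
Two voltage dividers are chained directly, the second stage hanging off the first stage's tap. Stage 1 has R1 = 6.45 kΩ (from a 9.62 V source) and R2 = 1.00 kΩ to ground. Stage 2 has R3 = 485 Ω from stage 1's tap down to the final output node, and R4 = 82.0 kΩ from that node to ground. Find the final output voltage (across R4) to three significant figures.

Stage 2 presents R3+R4 = 82480 Ω as a load on stage 1's tap.
Stage 1's lower leg becomes R2‖(R3+R4) = 988.0 Ω, so V_mid = 9.62 × 988.0/7438 = 1.278 V.
Stage 2 is itself unloaded: V_out = V_mid × R4/(R3+R4) = 1.278 × 82000/82480 = 1.27 V.

V_out ≈ 1.27 V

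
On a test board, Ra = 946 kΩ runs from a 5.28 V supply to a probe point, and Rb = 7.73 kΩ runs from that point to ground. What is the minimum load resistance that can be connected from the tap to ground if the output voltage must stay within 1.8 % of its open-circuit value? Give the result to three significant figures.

Output resistance R_th = Ra‖Rb = (946 × 7.73)/953.7 = 7.667 kΩ.
The fractional drop is R_th/(R_th + R_L); requiring this ≤ 0.0180 gives R_L ≥ R_th(1/0.0180 − 1) = 7.667 × 54.56 = 418 kΩ.

R_L(min) ≈ 418 kΩ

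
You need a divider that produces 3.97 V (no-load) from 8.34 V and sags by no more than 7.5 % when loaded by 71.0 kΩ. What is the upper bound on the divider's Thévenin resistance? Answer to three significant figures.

R_th ≤ 5.76 kΩ

Loading drop = R_th/(R_th + R_L) ≤ 0.0750, so R_th ≤ R_L · ε/(1−ε) = 71.0 kΩ × 0.0750/0.9250 = 5.76 kΩ.
(Any R1, R2 with R2/(R1+R2) = 0.476 and R1‖R2 ≤ 5.76 kΩ will meet the spec.)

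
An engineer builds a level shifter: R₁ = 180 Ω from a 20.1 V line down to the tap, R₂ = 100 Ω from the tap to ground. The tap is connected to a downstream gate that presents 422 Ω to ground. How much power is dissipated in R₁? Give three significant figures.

Total resistance from the source is R₁ + (R₂‖R_L) = 260.8 Ω, so I = 20.1/260.8 Ω = 77.06 mA.
P = I²·R₁ = (77.06 mA)² × 180 Ω = 1070 mW.

P ≈ 1070 mW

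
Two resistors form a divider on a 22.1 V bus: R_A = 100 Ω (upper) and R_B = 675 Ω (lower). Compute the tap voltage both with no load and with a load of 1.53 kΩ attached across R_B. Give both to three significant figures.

Open-circuit: V = 22.1 × 675/(100 + 675) = 19.2 V.
With the load, R_B becomes R_B‖R_L = 468.4 Ω, so V = 22.1 × 468.4/568.4 = 18.2 V.

Unloaded: 19.2 V; loaded: 18.2 V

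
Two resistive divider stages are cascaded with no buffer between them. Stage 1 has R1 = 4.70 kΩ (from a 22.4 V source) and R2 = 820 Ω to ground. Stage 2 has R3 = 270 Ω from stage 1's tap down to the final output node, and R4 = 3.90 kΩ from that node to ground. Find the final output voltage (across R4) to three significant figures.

Stage 2 presents R3+R4 = 4170 Ω as a load on stage 1's tap.
Stage 1's lower leg becomes R2‖(R3+R4) = 685.3 Ω, so V_mid = 22.4 × 685.3/5385 = 2.850 V.
Stage 2 is itself unloaded: V_out = V_mid × R4/(R3+R4) = 2.850 × 3900/4170 = 2.67 V.

V_out ≈ 2.67 V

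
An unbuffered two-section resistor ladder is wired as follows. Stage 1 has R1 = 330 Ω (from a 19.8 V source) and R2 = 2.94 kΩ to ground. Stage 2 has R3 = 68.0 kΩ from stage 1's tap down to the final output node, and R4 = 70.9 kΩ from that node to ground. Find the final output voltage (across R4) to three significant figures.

Stage 2 presents R3+R4 = 138900 Ω as a load on stage 1's tap.
Stage 1's lower leg becomes R2‖(R3+R4) = 2879 Ω, so V_mid = 19.8 × 2879/3209 = 17.76 V.
Stage 2 is itself unloaded: V_out = V_mid × R4/(R3+R4) = 17.76 × 70900/138900 = 9.07 V.

V_out ≈ 9.07 V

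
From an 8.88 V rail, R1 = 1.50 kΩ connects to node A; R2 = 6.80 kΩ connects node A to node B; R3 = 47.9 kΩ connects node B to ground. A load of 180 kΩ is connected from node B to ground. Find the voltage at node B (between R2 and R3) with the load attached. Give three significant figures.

At node B, R3 is in parallel with the load: R3‖R_L = 37.83 kΩ.
Below node A the resistance is R2 + (R3‖R_L) = 44.63 kΩ, so V_A = 8.88 × 44.63/46.13 = 8.591 V.
Then V_B = V_A × (R3‖R_L)/(R2 + R3‖R_L) = 8.591 × 37.83/44.63 = 7.28 V.

V ≈ 7.28 V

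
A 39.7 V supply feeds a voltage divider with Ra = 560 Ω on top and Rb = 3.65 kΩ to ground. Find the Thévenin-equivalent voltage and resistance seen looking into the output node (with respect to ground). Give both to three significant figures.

V_th = 34.4 V, R_th = 486 Ω

V_th is the open-circuit tap voltage: 39.7 × 3650/(560 + 3650) = 34.4 V.
With the supply zeroed, Ra and Rb appear in parallel from the tap: R_th = Ra‖Rb = (560 × 3650)/4210 = 486 Ω.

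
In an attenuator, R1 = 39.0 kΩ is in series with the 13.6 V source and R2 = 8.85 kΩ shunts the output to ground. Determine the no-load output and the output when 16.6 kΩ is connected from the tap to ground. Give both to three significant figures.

Open-circuit: V = 13.6 × 8.85/(39.0 + 8.85) = 2.52 V.
With the load, R2 becomes R2‖R_L = 5.772 kΩ, so V = 13.6 × 5.772/44.77 = 1.75 V.

Unloaded: 2.52 V; loaded: 1.75 V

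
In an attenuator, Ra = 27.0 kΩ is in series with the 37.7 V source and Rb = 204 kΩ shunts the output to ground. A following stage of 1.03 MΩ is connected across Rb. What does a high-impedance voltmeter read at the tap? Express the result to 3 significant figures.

V_out ≈ 32.5 V

The load sits in parallel with Rb: Rb‖R_L = (204 × 1030) / (204 + 1030) = 170.3 kΩ.
V_out = 37.7 × 170.3 / (27.0 + 170.3) = 37.7 × 170.3/197.3 = 32.5 V.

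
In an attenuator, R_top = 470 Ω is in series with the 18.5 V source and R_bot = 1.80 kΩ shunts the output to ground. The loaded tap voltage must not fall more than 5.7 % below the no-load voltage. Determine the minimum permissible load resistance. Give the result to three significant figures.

Output resistance R_th = R_top‖R_bot = (470 × 1800)/2270 = 372.7 Ω.
The fractional drop is R_th/(R_th + R_L); requiring this ≤ 0.0570 gives R_L ≥ R_th(1/0.0570 − 1) = 372.7 × 16.54 = 6.17 kΩ.

R_L(min) ≈ 6.17 kΩ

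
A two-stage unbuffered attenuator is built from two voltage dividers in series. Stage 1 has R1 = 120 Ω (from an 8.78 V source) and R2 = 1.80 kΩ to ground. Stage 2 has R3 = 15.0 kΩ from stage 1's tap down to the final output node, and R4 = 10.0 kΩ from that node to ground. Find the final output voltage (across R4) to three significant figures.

V_out ≈ 3.28 V

Stage 2 presents R3+R4 = 25000 Ω as a load on stage 1's tap.
Stage 1's lower leg becomes R2‖(R3+R4) = 1679 Ω, so V_mid = 8.78 × 1679/1799 = 8.194 V.
Stage 2 is itself unloaded: V_out = V_mid × R4/(R3+R4) = 8.194 × 10000/25000 = 3.28 V.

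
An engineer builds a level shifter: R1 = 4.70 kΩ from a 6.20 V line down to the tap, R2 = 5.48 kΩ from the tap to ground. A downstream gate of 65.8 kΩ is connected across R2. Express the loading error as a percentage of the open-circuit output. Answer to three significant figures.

The divider's output (Thévenin) resistance is R1‖R2 = 2.530 kΩ.
Fractional drop under load = R_th/(R_th + R_L) = 2.530 / (2.530 + 65.8) = 0.03703.
So the output falls by 3.70 %.

3.70 %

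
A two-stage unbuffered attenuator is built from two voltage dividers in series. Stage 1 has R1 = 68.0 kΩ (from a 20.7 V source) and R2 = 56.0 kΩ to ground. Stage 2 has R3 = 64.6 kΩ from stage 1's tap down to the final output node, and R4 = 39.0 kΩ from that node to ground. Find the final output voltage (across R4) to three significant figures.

Stage 2 presents R3+R4 = 103.6 kΩ as a load on stage 1's tap.
Stage 1's lower leg becomes R2‖(R3+R4) = 36.35 kΩ, so V_mid = 20.7 × 36.35/104.4 = 7.211 V.
Stage 2 is itself unloaded: V_out = V_mid × R4/(R3+R4) = 7.211 × 39.0/103.6 = 2.71 V.

V_out ≈ 2.71 V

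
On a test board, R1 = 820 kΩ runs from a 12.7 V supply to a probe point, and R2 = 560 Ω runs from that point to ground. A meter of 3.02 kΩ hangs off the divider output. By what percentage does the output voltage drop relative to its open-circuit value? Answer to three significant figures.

The divider's output (Thévenin) resistance is R1‖R2 = 559.6 Ω.
Fractional drop under load = R_th/(R_th + R_L) = 559.6 / (559.6 + 3020) = 0.1563.
So the output falls by 15.6 %.

15.6 %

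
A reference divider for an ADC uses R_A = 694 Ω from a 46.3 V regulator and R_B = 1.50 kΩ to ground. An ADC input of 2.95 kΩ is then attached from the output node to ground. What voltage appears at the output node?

V_out ≈ 27.3 V

The load sits in parallel with R_B: R_B‖R_L = (1500 × 2950) / (1500 + 2950) = 994.4 Ω.
V_out = 46.3 × 994.4 / (694 + 994.4) = 46.3 × 994.4/1688 = 27.3 V.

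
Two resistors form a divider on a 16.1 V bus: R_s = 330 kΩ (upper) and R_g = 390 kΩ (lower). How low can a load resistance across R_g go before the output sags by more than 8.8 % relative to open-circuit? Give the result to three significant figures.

R_L(min) ≈ 1.85 MΩ

Output resistance R_th = R_s‖R_g = (330 × 390)/720.0 = 178.8 kΩ.
The fractional drop is R_th/(R_th + R_L); requiring this ≤ 0.0880 gives R_L ≥ R_th(1/0.0880 − 1) = 178.8 × 10.36 = 1.85 MΩ.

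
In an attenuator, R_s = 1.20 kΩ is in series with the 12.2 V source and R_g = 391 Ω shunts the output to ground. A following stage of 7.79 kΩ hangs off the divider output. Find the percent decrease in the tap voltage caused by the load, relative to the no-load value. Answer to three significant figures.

The divider's output (Thévenin) resistance is R_s‖R_g = 294.9 Ω.
Fractional drop under load = R_th/(R_th + R_L) = 294.9 / (294.9 + 7790) = 0.03648.
So the output falls by 3.65 %.

3.65 %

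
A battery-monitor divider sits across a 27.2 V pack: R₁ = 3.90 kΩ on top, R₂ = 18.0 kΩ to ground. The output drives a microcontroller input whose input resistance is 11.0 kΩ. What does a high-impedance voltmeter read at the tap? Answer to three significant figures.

The load sits in parallel with R₂: R₂‖R_L = (18.0 × 11.0) / (18.0 + 11.0) = 6.828 kΩ.
V_out = 27.2 × 6.828 / (3.90 + 6.828) = 27.2 × 6.828/10.73 = 17.3 V.

V_out ≈ 17.3 V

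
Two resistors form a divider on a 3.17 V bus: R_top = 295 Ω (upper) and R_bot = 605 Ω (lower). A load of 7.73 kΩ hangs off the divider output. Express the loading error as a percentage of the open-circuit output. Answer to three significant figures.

The divider's output (Thévenin) resistance is R_top‖R_bot = 198.3 Ω.
Fractional drop under load = R_th/(R_th + R_L) = 198.3 / (198.3 + 7730) = 0.02501.
So the output falls by 2.50 %.

2.50 %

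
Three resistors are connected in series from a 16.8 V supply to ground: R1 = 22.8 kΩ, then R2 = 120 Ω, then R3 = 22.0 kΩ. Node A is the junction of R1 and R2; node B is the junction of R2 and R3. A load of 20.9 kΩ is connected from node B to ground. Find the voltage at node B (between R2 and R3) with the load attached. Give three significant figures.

At node B, R3 is in parallel with the load: R3‖R_L = 10720 Ω.
Below node A the resistance is R2 + (R3‖R_L) = 10840 Ω, so V_A = 16.8 × 10840/33640 = 5.413 V.
Then V_B = V_A × (R3‖R_L)/(R2 + R3‖R_L) = 5.413 × 10720/10840 = 5.35 V.

V ≈ 5.35 V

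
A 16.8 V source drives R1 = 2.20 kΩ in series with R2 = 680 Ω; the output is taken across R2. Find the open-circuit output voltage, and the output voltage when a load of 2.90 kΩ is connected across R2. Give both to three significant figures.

Unloaded: 3.97 V; loaded: 3.36 V

Open-circuit: V = 16.8 × 680/(2200 + 680) = 3.97 V.
With the load, R2 becomes R2‖R_L = 550.8 Ω, so V = 16.8 × 550.8/2751 = 3.36 V.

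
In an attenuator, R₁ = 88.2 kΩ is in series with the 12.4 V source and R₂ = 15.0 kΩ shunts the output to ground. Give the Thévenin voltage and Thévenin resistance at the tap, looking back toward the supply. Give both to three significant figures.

V_th is the open-circuit tap voltage: 12.4 × 15.0/(88.2 + 15.0) = 1.80 V.
With the supply zeroed, R₁ and R₂ appear in parallel from the tap: R_th = R₁‖R₂ = (88.2 × 15.0)/103.2 = 12.8 kΩ.

V_th = 1.80 V, R_th = 12.8 kΩ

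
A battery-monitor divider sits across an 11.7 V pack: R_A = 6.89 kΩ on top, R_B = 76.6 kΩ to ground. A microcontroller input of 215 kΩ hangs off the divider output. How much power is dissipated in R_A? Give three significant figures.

Total resistance from the source is R_A + (R_B‖R_L) = 63.37 kΩ, so I = 11.7/63.37 kΩ = 0.1846 mA.
P = I²·R_A = (0.1846 mA)² × 6.89 kΩ = 0.235 mW.

P ≈ 0.235 mW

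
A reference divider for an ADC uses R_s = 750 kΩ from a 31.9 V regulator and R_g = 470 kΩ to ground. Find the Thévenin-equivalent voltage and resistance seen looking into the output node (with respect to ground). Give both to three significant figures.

V_th = 12.3 V, R_th = 289 kΩ

V_th is the open-circuit tap voltage: 31.9 × 470/(750 + 470) = 12.3 V.
With the supply zeroed, R_s and R_g appear in parallel from the tap: R_th = R_s‖R_g = (750 × 470)/1220 = 289 kΩ.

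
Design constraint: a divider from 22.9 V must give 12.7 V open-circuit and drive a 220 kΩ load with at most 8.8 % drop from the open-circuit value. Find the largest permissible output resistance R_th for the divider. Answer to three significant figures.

R_th ≤ 21.2 kΩ

Loading drop = R_th/(R_th + R_L) ≤ 0.0880, so R_th ≤ R_L · ε/(1−ε) = 220 kΩ × 0.0880/0.9120 = 21.2 kΩ.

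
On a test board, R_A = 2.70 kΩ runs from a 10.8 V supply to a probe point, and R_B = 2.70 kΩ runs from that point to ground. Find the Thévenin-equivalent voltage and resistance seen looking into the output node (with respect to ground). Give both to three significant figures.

V_th is the open-circuit tap voltage: 10.8 × 2.70/(2.70 + 2.70) = 5.40 V.
With the supply zeroed, R_A and R_B appear in parallel from the tap: R_th = R_A‖R_B = (2.70 × 2.70)/5.400 = 1.35 kΩ.

V_th = 5.40 V, R_th = 1.35 kΩ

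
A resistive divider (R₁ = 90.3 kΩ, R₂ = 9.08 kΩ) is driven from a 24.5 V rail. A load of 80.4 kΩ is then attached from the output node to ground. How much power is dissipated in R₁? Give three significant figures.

Total resistance from the source is R₁ + (R₂‖R_L) = 98.46 kΩ, so I = 24.5/98.46 kΩ = 0.2488 mA.
P = I²·R₁ = (0.2488 mA)² × 90.3 kΩ = 5.59 mW.

P ≈ 5.59 mW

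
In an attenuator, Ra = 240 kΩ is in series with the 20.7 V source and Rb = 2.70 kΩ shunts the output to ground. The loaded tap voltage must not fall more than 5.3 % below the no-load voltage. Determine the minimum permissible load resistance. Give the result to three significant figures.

R_L(min) ≈ 47.7 kΩ

Output resistance R_th = Ra‖Rb = (240 × 2.70)/242.7 = 2.670 kΩ.
The fractional drop is R_th/(R_th + R_L); requiring this ≤ 0.0530 gives R_L ≥ R_th(1/0.0530 − 1) = 2.670 × 17.87 = 47.7 kΩ.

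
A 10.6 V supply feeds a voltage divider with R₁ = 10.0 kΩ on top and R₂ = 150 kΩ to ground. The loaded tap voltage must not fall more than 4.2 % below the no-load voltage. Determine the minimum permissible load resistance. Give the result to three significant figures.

Output resistance R_th = R₁‖R₂ = (10.0 × 150)/160.0 = 9.375 kΩ.
The fractional drop is R_th/(R_th + R_L); requiring this ≤ 0.0420 gives R_L ≥ R_th(1/0.0420 − 1) = 9.375 × 22.81 = 214 kΩ.

R_L(min) ≈ 214 kΩ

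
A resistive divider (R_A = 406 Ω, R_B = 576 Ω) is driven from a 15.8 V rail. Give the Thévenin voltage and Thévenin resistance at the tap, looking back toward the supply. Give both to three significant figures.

V_th is the open-circuit tap voltage: 15.8 × 576/(406 + 576) = 9.27 V.
With the supply zeroed, R_A and R_B appear in parallel from the tap: R_th = R_A‖R_B = (406 × 576)/982.0 = 238 Ω.

V_th = 9.27 V, R_th = 238 Ω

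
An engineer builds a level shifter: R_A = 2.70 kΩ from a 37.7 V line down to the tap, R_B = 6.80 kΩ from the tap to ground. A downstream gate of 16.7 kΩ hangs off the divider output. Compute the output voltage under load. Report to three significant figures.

V_out ≈ 24.2 V

The load sits in parallel with R_B: R_B‖R_L = (6.80 × 16.7) / (6.80 + 16.7) = 4.832 kΩ.
V_out = 37.7 × 4.832 / (2.70 + 4.832) = 37.7 × 4.832/7.532 = 24.2 V.
(Unloaded it would have been 27.0 V.)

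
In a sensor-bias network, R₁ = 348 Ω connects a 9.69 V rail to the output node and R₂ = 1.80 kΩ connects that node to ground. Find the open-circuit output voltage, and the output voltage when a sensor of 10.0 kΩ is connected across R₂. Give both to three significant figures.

Open-circuit: V = 9.69 × 1800/(348 + 1800) = 8.12 V.
With the load, R₂ becomes R₂‖R_L = 1525 Ω, so V = 9.69 × 1525/1873 = 7.89 V.

Unloaded: 8.12 V; loaded: 7.89 V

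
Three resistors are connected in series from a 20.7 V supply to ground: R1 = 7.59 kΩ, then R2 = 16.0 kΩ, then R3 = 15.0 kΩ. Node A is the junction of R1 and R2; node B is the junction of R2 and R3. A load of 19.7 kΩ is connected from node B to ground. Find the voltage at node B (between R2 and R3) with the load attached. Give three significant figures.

At node B, R3 is in parallel with the load: R3‖R_L = 8.516 kΩ.
Below node A the resistance is R2 + (R3‖R_L) = 24.52 kΩ, so V_A = 20.7 × 24.52/32.11 = 15.81 V.
Then V_B = V_A × (R3‖R_L)/(R2 + R3‖R_L) = 15.81 × 8.516/24.52 = 5.49 V.

V ≈ 5.49 V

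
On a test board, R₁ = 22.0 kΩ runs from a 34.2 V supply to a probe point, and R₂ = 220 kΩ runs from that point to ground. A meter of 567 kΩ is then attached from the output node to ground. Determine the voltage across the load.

The load sits in parallel with R₂: R₂‖R_L = (220 × 567) / (220 + 567) = 158.5 kΩ.
V_out = 34.2 × 158.5 / (22.0 + 158.5) = 34.2 × 158.5/180.5 = 30.0 V.

V_out ≈ 30.0 V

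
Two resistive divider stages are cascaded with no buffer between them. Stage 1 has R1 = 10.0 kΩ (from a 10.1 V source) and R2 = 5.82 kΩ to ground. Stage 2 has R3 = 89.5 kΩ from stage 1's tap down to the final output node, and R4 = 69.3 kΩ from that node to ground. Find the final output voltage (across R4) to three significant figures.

V_out ≈ 1.58 V

Stage 2 presents R3+R4 = 158.8 kΩ as a load on stage 1's tap.
Stage 1's lower leg becomes R2‖(R3+R4) = 5.614 kΩ, so V_mid = 10.1 × 5.614/15.61 = 3.632 V.
Stage 2 is itself unloaded: V_out = V_mid × R4/(R3+R4) = 3.632 × 69.3/158.8 = 1.58 V.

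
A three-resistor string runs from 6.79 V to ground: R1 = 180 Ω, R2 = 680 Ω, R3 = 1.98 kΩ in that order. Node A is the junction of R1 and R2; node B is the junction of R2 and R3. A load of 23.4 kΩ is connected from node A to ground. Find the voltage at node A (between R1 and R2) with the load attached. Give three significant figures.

Below node A the series string R2+R3 = 2660 Ω sits in parallel with the 23400 Ω load: 2388 Ω.
V_A = 6.79 × 2388/(180 + 2388) = 6.31 V.

V ≈ 6.31 V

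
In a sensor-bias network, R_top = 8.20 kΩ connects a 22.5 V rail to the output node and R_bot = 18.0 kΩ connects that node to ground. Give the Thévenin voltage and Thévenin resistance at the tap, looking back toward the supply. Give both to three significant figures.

V_th is the open-circuit tap voltage: 22.5 × 18.0/(8.20 + 18.0) = 15.5 V.
With the supply zeroed, R_top and R_bot appear in parallel from the tap: R_th = R_top‖R_bot = (8.20 × 18.0)/26.20 = 5.63 kΩ.

V_th = 15.5 V, R_th = 5.63 kΩ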